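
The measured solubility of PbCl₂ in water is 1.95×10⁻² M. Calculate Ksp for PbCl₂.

PbCl₂(s) ⇌ Pb²⁺(aq) + 2 Cl⁻(aq)
For each mole of PbCl₂ that dissolves per liter, [Pb²⁺] = s and [Cl⁻] = 2s; let s denote this solubility.
Ksp = [Pb²⁺][Cl⁻]^2 = s · (2s)^2 = 4s^3
Ksp = 4 × (1.95×10⁻²)^3 = 2.97×10⁻⁵

Ksp = 2.97×10⁻⁵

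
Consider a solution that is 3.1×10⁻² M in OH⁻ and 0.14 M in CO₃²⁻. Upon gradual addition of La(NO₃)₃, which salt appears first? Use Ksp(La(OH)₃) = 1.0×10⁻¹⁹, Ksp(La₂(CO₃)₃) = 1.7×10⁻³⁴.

La₂(CO₃)₃

A salt starts to precipitate once the ion product Q reaches its Ksp.
For La(OH)₃: [La³⁺] = (Ksp/[OH⁻]^3) = 3.4×10⁻¹⁵ M
For La₂(CO₃)₃: [La³⁺] = (Ksp/[CO₃²⁻]^3)^(1/2) = 2.5×10⁻¹⁶ M
The smaller threshold [La³⁺] is reached first, so La₂(CO₃)₃ precipitates first.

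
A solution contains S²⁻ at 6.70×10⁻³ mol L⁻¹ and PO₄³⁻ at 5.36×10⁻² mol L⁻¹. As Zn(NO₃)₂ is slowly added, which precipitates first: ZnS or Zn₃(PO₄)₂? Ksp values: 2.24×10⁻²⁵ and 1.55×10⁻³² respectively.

ZnS

A salt starts to precipitate once the ion product Q reaches its Ksp.
For ZnS: [Zn²⁺] = (Ksp/[S²⁻]) = 3.34×10⁻²³ mol L⁻¹
For Zn₃(PO₄)₂: [Zn²⁺] = (Ksp/[PO₄³⁻]^2)^(1/3) = 1.75×10⁻¹⁰ mol L⁻¹
Since ZnS needs less Zn²⁺ to reach saturation, it precipitates first.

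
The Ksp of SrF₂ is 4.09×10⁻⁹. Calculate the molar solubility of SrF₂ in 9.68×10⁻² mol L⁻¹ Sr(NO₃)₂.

SrF₂(s) ⇌ Sr²⁺(aq) + 2 F⁻(aq)
With Sr²⁺ already at 9.68×10⁻² mol L⁻¹ and s small, take [Sr²⁺] ≈ 9.68×10⁻² mol L⁻¹ and [F⁻] = 2s.
Ksp = [Sr²⁺][F⁻]^2 = (9.68×10⁻²)(2s)^2
(2s)^2 = 4.09×10⁻⁹ / (9.68×10⁻²) = 4.23×10⁻⁸
s = 1.03×10⁻⁴ mol L⁻¹

1.03×10⁻⁴ M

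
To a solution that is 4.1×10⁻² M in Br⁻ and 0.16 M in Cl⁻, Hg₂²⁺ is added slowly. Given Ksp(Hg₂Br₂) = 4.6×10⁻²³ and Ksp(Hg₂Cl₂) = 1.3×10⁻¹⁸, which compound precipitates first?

A salt starts to precipitate once the ion product Q reaches its Ksp.
For Hg₂Br₂: [Hg₂²⁺] = (Ksp/[Br⁻]^2) = 2.7×10⁻²⁰ M
For Hg₂Cl₂: [Hg₂²⁺] = (Ksp/[Cl⁻]^2) = 5.1×10⁻¹⁷ M
The smaller threshold [Hg₂²⁺] is reached first, so Hg₂Br₂ precipitates first.

Hg₂Br₂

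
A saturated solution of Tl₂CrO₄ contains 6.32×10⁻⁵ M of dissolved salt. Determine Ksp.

Ksp = 1.01×10⁻¹²

Tl₂CrO₄(s) ⇌ 2 Tl⁺(aq) + CrO₄²⁻(aq)
Call the molar solubility s, so that [Tl⁺] = 2s and [CrO₄²⁻] = s.
Ksp = [Tl⁺]^2[CrO₄²⁻] = (2s)^2 · s = 4s^3
Ksp = 4 × (6.32×10⁻⁵)^3 = 1.01×10⁻¹²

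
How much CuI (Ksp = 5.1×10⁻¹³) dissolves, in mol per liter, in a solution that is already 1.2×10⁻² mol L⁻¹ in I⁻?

CuI(s) ⇌ Cu⁺(aq) + I⁻(aq)
The solution already contains I⁻ at 1.2×10⁻² mol L⁻¹. Let s be the molar solubility of CuI.
[I⁻] ≈ 1.2×10⁻² mol L⁻¹ (common ion dominates); [Cu⁺] = s.
Ksp = [Cu⁺][I⁻] = s(1.2×10⁻²)
s = 5.1×10⁻¹³ / (1.2×10⁻²) = 4.3×10⁻¹¹
s = 4.3×10⁻¹¹ mol L⁻¹

4.3×10⁻¹¹ M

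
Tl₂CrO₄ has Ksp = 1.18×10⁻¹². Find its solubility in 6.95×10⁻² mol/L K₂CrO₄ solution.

Tl₂CrO₄(s) ⇌ 2 Tl⁺(aq) + CrO₄²⁻(aq)
Let s be the solubility of Tl₂CrO₄ here. The common ion gives [CrO₄²⁻] ≈ 6.95×10⁻² mol/L, and [Tl⁺] = 2s.
Ksp = [Tl⁺]^2[CrO₄²⁻] = (2s)^2(6.95×10⁻²)
(2s)^2 = 1.18×10⁻¹² / (6.95×10⁻²) = 1.70×10⁻¹¹
s = 2.06×10⁻⁶ mol/L

2.06×10⁻⁶ M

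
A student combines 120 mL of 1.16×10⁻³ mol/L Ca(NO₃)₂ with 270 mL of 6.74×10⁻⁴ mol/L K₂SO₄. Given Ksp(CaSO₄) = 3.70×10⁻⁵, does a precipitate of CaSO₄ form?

No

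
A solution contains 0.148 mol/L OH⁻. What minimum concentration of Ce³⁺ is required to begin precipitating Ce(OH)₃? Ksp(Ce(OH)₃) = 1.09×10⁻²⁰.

Precipitation of each salt begins when its ion product equals Ksp.
Ce(OH)₃(s) ⇌ Ce³⁺(aq) + 3 OH⁻(aq)
Ksp = [Ce³⁺][OH⁻]^3 = [Ce³⁺](0.148)^3
[Ce³⁺] = 1.09×10⁻²⁰ / (0.148)^3 = 3.36×10⁻¹⁸
[Ce³⁺] = 3.36×10⁻¹⁸ mol/L

3.36×10⁻¹⁸ M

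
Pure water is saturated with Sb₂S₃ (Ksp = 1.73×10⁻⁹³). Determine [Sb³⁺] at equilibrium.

Sb₂S₃(s) ⇌ 2 Sb³⁺(aq) + 3 S²⁻(aq)
For each mole of Sb₂S₃ that dissolves per liter, [Sb³⁺] = 2s and [S²⁻] = 3s; let s denote this solubility.
Ksp = [Sb³⁺]^2[S²⁻]^3 = (2s)^2 · (3s)^3 = 108s^5 = 1.73×10⁻⁹³
s = 1.10×10⁻¹⁹ mol L⁻¹
[Sb³⁺] = 2s = 2.20×10⁻¹⁹ mol L⁻¹

2.20×10⁻¹⁹ M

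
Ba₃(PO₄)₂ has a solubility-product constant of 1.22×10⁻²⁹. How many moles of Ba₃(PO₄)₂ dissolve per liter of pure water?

Ba₃(PO₄)₂(s) ⇌ 3 Ba²⁺(aq) + 2 PO₄³⁻(aq)
If s mol/L of Ba₃(PO₄)₂ dissolves, [Ba²⁺] = 3s and [PO₄³⁻] = 2s.
Ksp = [Ba²⁺]^3[PO₄³⁻]^2 = (3s)^3 · (2s)^2 = 108s^5
108s^5 = 1.22×10⁻²⁹  ⇒  s^5 = 1.13×10⁻³¹
s = 6.47×10⁻⁷ mol/L

6.47×10⁻⁷ M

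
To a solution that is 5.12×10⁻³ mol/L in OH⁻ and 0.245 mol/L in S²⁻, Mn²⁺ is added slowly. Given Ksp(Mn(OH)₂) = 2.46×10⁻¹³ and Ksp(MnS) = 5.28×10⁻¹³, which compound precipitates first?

MnS

A salt starts to precipitate once the ion product Q reaches its Ksp.
For Mn(OH)₂: [Mn²⁺] = (Ksp/[OH⁻]^2) = 9.38×10⁻⁹ mol/L
For MnS: [Mn²⁺] = (Ksp/[S²⁻]) = 2.16×10⁻¹² mol/L
The smaller threshold [Mn²⁺] is reached first, so MnS precipitates first.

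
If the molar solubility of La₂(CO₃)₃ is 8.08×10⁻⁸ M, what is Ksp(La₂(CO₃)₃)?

La₂(CO₃)₃(s) ⇌ 2 La³⁺(aq) + 3 CO₃²⁻(aq)
Call the molar solubility s, so that [La³⁺] = 2s and [CO₃²⁻] = 3s.
Ksp = [La³⁺]^2[CO₃²⁻]^3 = (2s)^2 · (3s)^3 = 108s^5
Ksp = 108 × (8.08×10⁻⁸)^5 = 3.72×10⁻³⁴

Ksp = 3.72×10⁻³⁴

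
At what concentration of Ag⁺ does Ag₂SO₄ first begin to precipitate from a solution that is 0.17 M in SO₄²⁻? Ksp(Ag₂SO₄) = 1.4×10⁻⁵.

Each salt precipitates once Q = Ksp for that salt.
Ag₂SO₄(s) ⇌ 2 Ag⁺(aq) + SO₄²⁻(aq)
Ksp = [Ag⁺]^2[SO₄²⁻] = [Ag⁺]^2(0.17)
[Ag⁺]^2 = 1.4×10⁻⁵ / (0.17) = 8.2×10⁻⁵
[Ag⁺] = 9.1×10⁻³ M

9.1×10⁻³ M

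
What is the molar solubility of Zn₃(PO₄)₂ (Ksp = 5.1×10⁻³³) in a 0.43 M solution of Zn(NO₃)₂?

1.3×10⁻¹⁶ M

Zn₃(PO₄)₂(s) ⇌ 3 Zn²⁺(aq) + 2 PO₄³⁻(aq)
With Zn²⁺ already at 0.43 M and s small, take [Zn²⁺] ≈ 0.43 M and [PO₄³⁻] = 2s.
Ksp = [Zn²⁺]^3[PO₄³⁻]^2 = (0.43)^3(2s)^2
(2s)^2 = 5.1×10⁻³³ / (0.43)^3 = 6.4×10⁻³²
s = 1.3×10⁻¹⁶ M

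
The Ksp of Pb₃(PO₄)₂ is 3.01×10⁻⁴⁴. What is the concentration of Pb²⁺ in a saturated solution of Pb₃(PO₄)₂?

2.32×10⁻⁹ M

Pb₃(PO₄)₂(s) ⇌ 3 Pb²⁺(aq) + 2 PO₄³⁻(aq)
For each mole of Pb₃(PO₄)₂ that dissolves per liter, [Pb²⁺] = 3s and [PO₄³⁻] = 2s; let s denote this solubility.
Ksp = [Pb²⁺]^3[PO₄³⁻]^2 = (3s)^3 · (2s)^2 = 108s^5 = 3.01×10⁻⁴⁴
s = 7.75×10⁻¹⁰ mol/L
[Pb²⁺] = 3s = 2.32×10⁻⁹ mol/L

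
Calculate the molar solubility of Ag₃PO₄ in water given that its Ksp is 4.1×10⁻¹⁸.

Ag₃PO₄(s) ⇌ 3 Ag⁺(aq) + PO₄³⁻(aq)
For each mole of Ag₃PO₄ that dissolves per liter, [Ag⁺] = 3s and [PO₄³⁻] = s; let s denote this solubility.
Ksp = [Ag⁺]^3[PO₄³⁻] = (3s)^3 · s = 27s^4
27s^4 = 4.1×10⁻¹⁸  ⇒  s^4 = 1.5×10⁻¹⁹
s = 2.0×10⁻⁵ M

2.0×10⁻⁵ M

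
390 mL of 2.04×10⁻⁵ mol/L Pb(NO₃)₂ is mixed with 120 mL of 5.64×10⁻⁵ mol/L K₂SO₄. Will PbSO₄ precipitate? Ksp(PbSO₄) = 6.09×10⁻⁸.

The combined volume is 510 mL.
[Pb²⁺] = (2.04×10⁻⁵)(390)/510 = 1.56×10⁻⁵ mol/L
[SO₄²⁻] = (5.64×10⁻⁵)(120)/510 = 1.33×10⁻⁵ mol/L
Q = [Pb²⁺][SO₄²⁻] = 2.07×10⁻¹⁰
Q = 2.07×10⁻¹⁰ < Ksp = 6.09×10⁻⁸, so the solution is unsaturated and no precipitate forms.

No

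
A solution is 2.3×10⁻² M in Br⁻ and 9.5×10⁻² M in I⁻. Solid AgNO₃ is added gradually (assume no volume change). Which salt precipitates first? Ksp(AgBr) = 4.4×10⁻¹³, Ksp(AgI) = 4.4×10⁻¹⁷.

AgI

Each salt precipitates once Q = Ksp for that salt.
For AgBr: [Ag⁺] = (Ksp/[Br⁻]) = 1.9×10⁻¹¹ M
For AgI: [Ag⁺] = (Ksp/[I⁻]) = 4.6×10⁻¹⁶ M
AgI requires the lower [Ag⁺], so it precipitates first.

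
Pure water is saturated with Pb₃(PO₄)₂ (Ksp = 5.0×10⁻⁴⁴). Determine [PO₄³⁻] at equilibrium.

1.7×10⁻⁹ M

Pb₃(PO₄)₂(s) ⇌ 3 Pb²⁺(aq) + 2 PO₄³⁻(aq)
Call the molar solubility s, so that [Pb²⁺] = 3s and [PO₄³⁻] = 2s.
Ksp = [Pb²⁺]^3[PO₄³⁻]^2 = (3s)^3 · (2s)^2 = 108s^5 = 5.0×10⁻⁴⁴
s = 8.6×10⁻¹⁰ M
[PO₄³⁻] = 2s = 1.7×10⁻⁹ M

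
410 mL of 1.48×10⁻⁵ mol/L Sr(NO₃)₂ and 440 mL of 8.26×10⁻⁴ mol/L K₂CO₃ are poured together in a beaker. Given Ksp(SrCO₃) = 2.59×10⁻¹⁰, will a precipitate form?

Total volume after mixing = 410 + 440 = 850 mL.
[Sr²⁺] = (1.48×10⁻⁵)(410)/850 = 7.14×10⁻⁶ mol/L
[CO₃²⁻] = (8.26×10⁻⁴)(440)/850 = 4.28×10⁻⁴ mol/L
Q = [Sr²⁺][CO₃²⁻] = 3.05×10⁻⁹
Because Q > Ksp (3.05×10⁻⁹ vs 2.59×10⁻¹⁰), a precipitate of SrCO₃ forms.

Yes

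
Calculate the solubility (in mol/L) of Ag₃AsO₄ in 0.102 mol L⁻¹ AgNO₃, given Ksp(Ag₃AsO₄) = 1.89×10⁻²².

1.78×10⁻¹⁹ M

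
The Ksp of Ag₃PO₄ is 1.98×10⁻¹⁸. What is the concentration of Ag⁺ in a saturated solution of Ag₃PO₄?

Ag₃PO₄(s) ⇌ 3 Ag⁺(aq) + PO₄³⁻(aq)
Let s be the molar solubility. Then [Ag⁺] = 3s and [PO₄³⁻] = s.
Ksp = [Ag⁺]^3[PO₄³⁻] = (3s)^3 · s = 27s^4 = 1.98×10⁻¹⁸
s = 1.65×10⁻⁵ mol L⁻¹
[Ag⁺] = 3s = 4.94×10⁻⁵ mol L⁻¹

4.94×10⁻⁵ M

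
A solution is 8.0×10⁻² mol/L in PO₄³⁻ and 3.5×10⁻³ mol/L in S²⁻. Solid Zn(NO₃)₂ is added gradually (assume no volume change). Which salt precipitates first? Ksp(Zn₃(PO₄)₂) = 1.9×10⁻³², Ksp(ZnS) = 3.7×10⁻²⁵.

ZnS

Precipitation begins when Q = Ksp.
For Zn₃(PO₄)₂: [Zn²⁺] = (Ksp/[PO₄³⁻]^2)^(1/3) = 1.4×10⁻¹⁰ mol/L
For ZnS: [Zn²⁺] = (Ksp/[S²⁻]) = 1.1×10⁻²² mol/L
The smaller threshold [Zn²⁺] is reached first, so ZnS precipitates first.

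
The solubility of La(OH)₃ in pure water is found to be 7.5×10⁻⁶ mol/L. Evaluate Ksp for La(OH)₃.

Ksp = 8.5×10⁻²⁰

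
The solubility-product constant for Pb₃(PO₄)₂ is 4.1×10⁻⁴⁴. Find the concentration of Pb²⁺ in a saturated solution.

Pb₃(PO₄)₂(s) ⇌ 3 Pb²⁺(aq) + 2 PO₄³⁻(aq)
Call the molar solubility s, so that [Pb²⁺] = 3s and [PO₄³⁻] = 2s.
Ksp = [Pb²⁺]^3[PO₄³⁻]^2 = (3s)^3 · (2s)^2 = 108s^5 = 4.1×10⁻⁴⁴
s = 8.2×10⁻¹⁰ mol L⁻¹
[Pb²⁺] = 3s = 2.5×10⁻⁹ mol L⁻¹

2.5×10⁻⁹ M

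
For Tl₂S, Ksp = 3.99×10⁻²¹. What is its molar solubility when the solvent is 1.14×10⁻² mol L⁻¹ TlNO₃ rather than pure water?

Tl₂S(s) ⇌ 2 Tl⁺(aq) + S²⁻(aq)
Let s be the solubility of Tl₂S here. The common ion gives [Tl⁺] ≈ 1.14×10⁻² mol L⁻¹, and [S²⁻] = s.
Ksp = [Tl⁺]^2[S²⁻] = (1.14×10⁻²)^2s
s = 3.99×10⁻²¹ / (1.14×10⁻²)^2 = 3.07×10⁻¹⁷
s = 3.07×10⁻¹⁷ mol L⁻¹

3.07×10⁻¹⁷ M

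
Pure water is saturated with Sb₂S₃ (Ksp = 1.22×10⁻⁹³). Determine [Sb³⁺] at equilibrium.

Sb₂S₃(s) ⇌ 2 Sb³⁺(aq) + 3 S²⁻(aq)
If s mol/L of Sb₂S₃ dissolves, [Sb³⁺] = 2s and [S²⁻] = 3s.
Ksp = [Sb³⁺]^2[S²⁻]^3 = (2s)^2 · (3s)^3 = 108s^5 = 1.22×10⁻⁹³
s = 1.02×10⁻¹⁹ M
[Sb³⁺] = 2s = 2.05×10⁻¹⁹ M

2.05×10⁻¹⁹ M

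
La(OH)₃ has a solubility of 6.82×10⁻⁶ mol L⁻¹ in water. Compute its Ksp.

La(OH)₃(s) ⇌ La³⁺(aq) + 3 OH⁻(aq)
With molar solubility s: [La³⁺] = s, [OH⁻] = 3s.
Ksp = [La³⁺][OH⁻]^3 = s · (3s)^3 = 27s^4
Ksp = 27 × (6.82×10⁻⁶)^4 = 5.84×10⁻²⁰

Ksp = 5.84×10⁻²⁰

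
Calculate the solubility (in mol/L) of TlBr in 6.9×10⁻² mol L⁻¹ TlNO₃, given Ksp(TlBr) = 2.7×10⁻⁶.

3.9×10⁻⁵ M

TlBr(s) ⇌ Tl⁺(aq) + Br⁻(aq)
The solution already contains Tl⁺ at 6.9×10⁻² mol L⁻¹. Let s be the molar solubility of TlBr.
[Tl⁺] ≈ 6.9×10⁻² mol L⁻¹ (common ion dominates); [Br⁻] = s.
Ksp = [Tl⁺][Br⁻] = (6.9×10⁻²)s
s = 2.7×10⁻⁶ / (6.9×10⁻²) = 3.9×10⁻⁵
s = 3.9×10⁻⁵ mol L⁻¹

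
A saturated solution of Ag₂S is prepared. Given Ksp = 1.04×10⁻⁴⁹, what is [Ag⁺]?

Ag₂S(s) ⇌ 2 Ag⁺(aq) + S²⁻(aq)
For each mole of Ag₂S that dissolves per liter, [Ag⁺] = 2s and [S²⁻] = s; let s denote this solubility.
Ksp = [Ag⁺]^2[S²⁻] = (2s)^2 · s = 4s^3 = 1.04×10⁻⁴⁹
s = 2.96×10⁻¹⁷ mol L⁻¹
[Ag⁺] = 2s = 5.92×10⁻¹⁷ mol L⁻¹

5.92×10⁻¹⁷ M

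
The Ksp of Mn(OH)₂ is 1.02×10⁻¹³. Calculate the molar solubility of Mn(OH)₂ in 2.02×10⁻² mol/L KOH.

Mn(OH)₂(s) ⇌ Mn²⁺(aq) + 2 OH⁻(aq)
The solution already contains OH⁻ at 2.02×10⁻² mol/L. Let s be the molar solubility of Mn(OH)₂.
[OH⁻] ≈ 2.02×10⁻² mol/L (common ion dominates); [Mn²⁺] = s.
Ksp = [Mn²⁺][OH⁻]^2 = s(2.02×10⁻²)^2
s = 1.02×10⁻¹³ / (2.02×10⁻²)^2 = 2.50×10⁻¹⁰
s = 2.50×10⁻¹⁰ mol/L

2.50×10⁻¹⁰ M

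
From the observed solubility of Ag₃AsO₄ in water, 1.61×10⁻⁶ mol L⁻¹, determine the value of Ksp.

Ksp = 1.81×10⁻²²

Ag₃AsO₄(s) ⇌ 3 Ag⁺(aq) + AsO₄³⁻(aq)
Let s be the molar solubility. Then [Ag⁺] = 3s and [AsO₄³⁻] = s.
Ksp = [Ag⁺]^3[AsO₄³⁻] = (3s)^3 · s = 27s^4
Ksp = 27 × (1.61×10⁻⁶)^4 = 1.81×10⁻²²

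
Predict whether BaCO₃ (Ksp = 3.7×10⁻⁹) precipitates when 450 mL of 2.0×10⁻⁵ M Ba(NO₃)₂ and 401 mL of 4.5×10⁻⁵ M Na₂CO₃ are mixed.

After mixing, V = 450 mL + 401 mL = 851 mL.
[Ba²⁺] = (2.0×10⁻⁵)(450)/851 = 1.1×10⁻⁵ M
[CO₃²⁻] = (4.5×10⁻⁵)(401)/851 = 2.1×10⁻⁵ M
Q = [Ba²⁺][CO₃²⁻] = 2.2×10⁻¹⁰
Q < Ksp (2.2×10⁻¹⁰ vs 3.7×10⁻⁹); the solution remains unsaturated and no precipitate forms.

No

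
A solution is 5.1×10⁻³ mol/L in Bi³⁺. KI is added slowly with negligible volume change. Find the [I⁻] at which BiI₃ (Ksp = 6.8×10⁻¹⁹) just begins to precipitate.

A salt starts to precipitate once the ion product Q reaches its Ksp.
BiI₃(s) ⇌ Bi³⁺(aq) + 3 I⁻(aq)
Ksp = [Bi³⁺][I⁻]^3 = [I⁻]^3(5.1×10⁻³)
[I⁻]^3 = 6.8×10⁻¹⁹ / (5.1×10⁻³) = 1.3×10⁻¹⁶
[I⁻] = 5.1×10⁻⁶ mol/L

5.1×10⁻⁶ M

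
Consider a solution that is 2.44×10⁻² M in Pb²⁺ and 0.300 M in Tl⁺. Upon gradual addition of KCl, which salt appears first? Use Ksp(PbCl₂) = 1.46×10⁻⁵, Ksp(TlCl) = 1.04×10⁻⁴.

TlCl

A salt starts to precipitate once the ion product Q reaches its Ksp.
For PbCl₂: [Cl⁻] = (Ksp/[Pb²⁺])^(1/2) = 2.45×10⁻² M
For TlCl: [Cl⁻] = (Ksp/[Tl⁺]) = 3.47×10⁻⁴ M
Since TlCl needs less Cl⁻ to reach saturation, it precipitates first.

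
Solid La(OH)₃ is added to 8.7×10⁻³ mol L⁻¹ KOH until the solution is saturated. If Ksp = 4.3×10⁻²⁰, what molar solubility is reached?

La(OH)₃(s) ⇌ La³⁺(aq) + 3 OH⁻(aq)
With OH⁻ already at 8.7×10⁻³ mol L⁻¹ and s small, take [OH⁻] ≈ 8.7×10⁻³ mol L⁻¹ and [La³⁺] = s.
Ksp = [La³⁺][OH⁻]^3 = s(8.7×10⁻³)^3
s = 4.3×10⁻²⁰ / (8.7×10⁻³)^3 = 6.5×10⁻¹⁴
s = 6.5×10⁻¹⁴ mol L⁻¹

6.5×10⁻¹⁴ M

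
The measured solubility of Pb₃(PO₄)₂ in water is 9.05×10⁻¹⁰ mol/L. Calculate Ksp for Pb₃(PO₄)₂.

Ksp = 6.56×10⁻⁴⁴

Pb₃(PO₄)₂(s) ⇌ 3 Pb²⁺(aq) + 2 PO₄³⁻(aq)
Call the molar solubility s, so that [Pb²⁺] = 3s and [PO₄³⁻] = 2s.
Ksp = [Pb²⁺]^3[PO₄³⁻]^2 = (3s)^3 · (2s)^2 = 108s^5
Ksp = 108 × (9.05×10⁻¹⁰)^5 = 6.56×10⁻⁴⁴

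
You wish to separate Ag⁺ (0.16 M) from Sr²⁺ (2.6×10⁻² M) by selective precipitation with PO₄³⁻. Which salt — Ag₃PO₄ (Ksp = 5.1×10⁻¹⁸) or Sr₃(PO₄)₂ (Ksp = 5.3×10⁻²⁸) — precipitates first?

Ag₃PO₄

A salt starts to precipitate once the ion product Q reaches its Ksp.
For Ag₃PO₄: [PO₄³⁻] = (Ksp/[Ag⁺]^3) = 1.2×10⁻¹⁵ M
For Sr₃(PO₄)₂: [PO₄³⁻] = (Ksp/[Sr²⁺]^3)^(1/2) = 5.5×10⁻¹² M
Ag₃PO₄ requires the lower [PO₄³⁻], so it precipitates first.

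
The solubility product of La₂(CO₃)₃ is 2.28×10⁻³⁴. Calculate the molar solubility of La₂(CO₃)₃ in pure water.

7.33×10⁻⁸ M

La₂(CO₃)₃(s) ⇌ 2 La³⁺(aq) + 3 CO₃²⁻(aq)
For each mole of La₂(CO₃)₃ that dissolves per liter, [La³⁺] = 2s and [CO₃²⁻] = 3s; let s denote this solubility.
Ksp = [La³⁺]^2[CO₃²⁻]^3 = (2s)^2 · (3s)^3 = 108s^5
108s^5 = 2.28×10⁻³⁴  ⇒  s^5 = 2.11×10⁻³⁶
s = (2.11×10⁻³⁶)^(1/5) = 7.33×10⁻⁸ mol/L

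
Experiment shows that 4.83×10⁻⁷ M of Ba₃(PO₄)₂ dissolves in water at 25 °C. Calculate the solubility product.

Ba₃(PO₄)₂(s) ⇌ 3 Ba²⁺(aq) + 2 PO₄³⁻(aq)
Let s be the molar solubility. Then [Ba²⁺] = 3s and [PO₄³⁻] = 2s.
Ksp = [Ba²⁺]^3[PO₄³⁻]^2 = (3s)^3 · (2s)^2 = 108s^5
Ksp = 108 × (4.83×10⁻⁷)^5 = 2.84×10⁻³⁰

Ksp = 2.84×10⁻³⁰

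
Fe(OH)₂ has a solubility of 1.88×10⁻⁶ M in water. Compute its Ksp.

Ksp = 2.66×10⁻¹⁷

Fe(OH)₂(s) ⇌ Fe²⁺(aq) + 2 OH⁻(aq)
Let s be the molar solubility. Then [Fe²⁺] = s and [OH⁻] = 2s.
Ksp = [Fe²⁺][OH⁻]^2 = s · (2s)^2 = 4s^3
Ksp = 4 × (1.88×10⁻⁶)^3 = 2.66×10⁻¹⁷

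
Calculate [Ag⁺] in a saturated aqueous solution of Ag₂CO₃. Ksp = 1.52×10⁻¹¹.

Ag₂CO₃(s) ⇌ 2 Ag⁺(aq) + CO₃²⁻(aq)
Let s be the molar solubility. Then [Ag⁺] = 2s and [CO₃²⁻] = s.
Ksp = [Ag⁺]^2[CO₃²⁻] = (2s)^2 · s = 4s^3 = 1.52×10⁻¹¹
s = 1.56×10⁻⁴ mol L⁻¹
[Ag⁺] = 2s = 3.12×10⁻⁴ mol L⁻¹

3.12×10⁻⁴ M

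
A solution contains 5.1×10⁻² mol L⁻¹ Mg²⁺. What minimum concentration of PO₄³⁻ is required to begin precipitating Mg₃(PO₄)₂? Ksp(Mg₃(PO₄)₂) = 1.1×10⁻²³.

2.9×10⁻¹⁰ M

Each salt precipitates once Q = Ksp for that salt.
Mg₃(PO₄)₂(s) ⇌ 3 Mg²⁺(aq) + 2 PO₄³⁻(aq)
Ksp = [Mg²⁺]^3[PO₄³⁻]^2 = [PO₄³⁻]^2(5.1×10⁻²)^3
[PO₄³⁻]^2 = 1.1×10⁻²³ / (5.1×10⁻²)^3 = 8.3×10⁻²⁰
[PO₄³⁻] = 2.9×10⁻¹⁰ mol L⁻¹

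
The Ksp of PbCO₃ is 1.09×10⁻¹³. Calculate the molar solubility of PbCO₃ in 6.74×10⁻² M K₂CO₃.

1.62×10⁻¹² M

PbCO₃(s) ⇌ Pb²⁺(aq) + CO₃²⁻(aq)
CO₃²⁻ is already present at 6.74×10⁻² M. If s mol/L of PbCO₃ dissolves, [Pb²⁺] = s while [CO₃²⁻] ≈ 6.74×10⁻² M.
Ksp = [Pb²⁺][CO₃²⁻] = s(6.74×10⁻²)
s = 1.09×10⁻¹³ / (6.74×10⁻²) = 1.62×10⁻¹²
s = 1.62×10⁻¹² M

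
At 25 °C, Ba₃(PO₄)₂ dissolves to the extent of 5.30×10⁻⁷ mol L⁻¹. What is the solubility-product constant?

Ba₃(PO₄)₂(s) ⇌ 3 Ba²⁺(aq) + 2 PO₄³⁻(aq)
With molar solubility s: [Ba²⁺] = 3s, [PO₄³⁻] = 2s.
Ksp = [Ba²⁺]^3[PO₄³⁻]^2 = (3s)^3 · (2s)^2 = 108s^5
Ksp = 108 × (5.30×10⁻⁷)^5 = 4.52×10⁻³⁰

Ksp = 4.52×10⁻³⁰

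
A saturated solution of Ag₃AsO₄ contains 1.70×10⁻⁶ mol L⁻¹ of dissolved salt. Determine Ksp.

Ksp = 2.26×10⁻²²

Ag₃AsO₄(s) ⇌ 3 Ag⁺(aq) + AsO₄³⁻(aq)
Let s be the molar solubility. Then [Ag⁺] = 3s and [AsO₄³⁻] = s.
Ksp = [Ag⁺]^3[AsO₄³⁻] = (3s)^3 · s = 27s^4
Ksp = 27 × (1.70×10⁻⁶)^4 = 2.26×10⁻²²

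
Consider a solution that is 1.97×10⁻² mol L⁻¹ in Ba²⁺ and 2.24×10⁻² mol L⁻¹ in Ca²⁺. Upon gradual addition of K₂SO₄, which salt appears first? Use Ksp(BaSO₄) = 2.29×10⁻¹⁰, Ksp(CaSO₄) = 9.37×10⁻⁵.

BaSO₄

A salt starts to precipitate once the ion product Q reaches its Ksp.
For BaSO₄: [SO₄²⁻] = (Ksp/[Ba²⁺]) = 1.16×10⁻⁸ mol L⁻¹
For CaSO₄: [SO₄²⁻] = (Ksp/[Ca²⁺]) = 4.18×10⁻³ mol L⁻¹
Since BaSO₄ needs less SO₄²⁻ to reach saturation, it precipitates first.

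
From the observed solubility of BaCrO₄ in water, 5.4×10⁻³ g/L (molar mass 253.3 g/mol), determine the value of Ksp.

Molar solubility s = (5.4×10⁻³ g/L) / (253.3 g/mol) = 2.132×10⁻⁵ mol/L
BaCrO₄(s) ⇌ Ba²⁺(aq) + CrO₄²⁻(aq)
Call the molar solubility s, so that [Ba²⁺] = s and [CrO₄²⁻] = s.
Ksp = [Ba²⁺][CrO₄²⁻] = s · s = s^2
Ksp = (2.132×10⁻⁵)^2 = 4.5×10⁻¹⁰

Ksp = 4.5×10⁻¹⁰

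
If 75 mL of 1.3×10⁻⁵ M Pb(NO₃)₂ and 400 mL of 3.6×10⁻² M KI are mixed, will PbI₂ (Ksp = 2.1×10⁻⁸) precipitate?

No

After mixing, V = 75 mL + 400 mL = 475 mL.
[Pb²⁺] = (1.3×10⁻⁵)(75)/475 = 2.1×10⁻⁶ M
[I⁻] = (3.6×10⁻²)(400)/475 = 3.0×10⁻² M
Q = [Pb²⁺][I⁻]^2 = 1.9×10⁻⁹
Since Q (1.9×10⁻⁹) is less than Ksp (2.1×10⁻⁸), no PbI₂ precipitates.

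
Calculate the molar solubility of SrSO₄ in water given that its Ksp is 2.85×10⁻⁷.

SrSO₄(s) ⇌ Sr²⁺(aq) + SO₄²⁻(aq)
With molar solubility s: [Sr²⁺] = s, [SO₄²⁻] = s.
Ksp = [Sr²⁺][SO₄²⁻] = s · s = s^2
s^2 = 2.85×10⁻⁷
s = 5.34×10⁻⁴ mol/L

5.34×10⁻⁴ M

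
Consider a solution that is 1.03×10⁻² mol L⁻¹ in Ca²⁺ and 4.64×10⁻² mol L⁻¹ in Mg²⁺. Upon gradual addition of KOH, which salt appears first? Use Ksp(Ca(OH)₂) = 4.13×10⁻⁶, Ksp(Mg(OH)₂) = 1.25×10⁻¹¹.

Mg(OH)₂

Each salt precipitates once Q = Ksp for that salt.
For Ca(OH)₂: [OH⁻] = (Ksp/[Ca²⁺])^(1/2) = 2.00×10⁻² mol L⁻¹
For Mg(OH)₂: [OH⁻] = (Ksp/[Mg²⁺])^(1/2) = 1.64×10⁻⁵ mol L⁻¹
The smaller threshold [OH⁻] is reached first, so Mg(OH)₂ precipitates first.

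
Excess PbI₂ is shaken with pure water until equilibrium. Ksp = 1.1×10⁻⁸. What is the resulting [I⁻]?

PbI₂(s) ⇌ Pb²⁺(aq) + 2 I⁻(aq)
If s mol/L of PbI₂ dissolves, [Pb²⁺] = s and [I⁻] = 2s.
Ksp = [Pb²⁺][I⁻]^2 = s · (2s)^2 = 4s^3 = 1.1×10⁻⁸
s = 1.4×10⁻³ mol L⁻¹
[I⁻] = 2s = 2.8×10⁻³ mol L⁻¹

2.8×10⁻³ M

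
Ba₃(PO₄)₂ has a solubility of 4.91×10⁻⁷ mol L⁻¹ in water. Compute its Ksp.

Ba₃(PO₄)₂(s) ⇌ 3 Ba²⁺(aq) + 2 PO₄³⁻(aq)
If s mol/L of Ba₃(PO₄)₂ dissolves, [Ba²⁺] = 3s and [PO₄³⁻] = 2s.
Ksp = [Ba²⁺]^3[PO₄³⁻]^2 = (3s)^3 · (2s)^2 = 108s^5
Ksp = 108 × (4.91×10⁻⁷)^5 = 3.08×10⁻³⁰

Ksp = 3.08×10⁻³⁰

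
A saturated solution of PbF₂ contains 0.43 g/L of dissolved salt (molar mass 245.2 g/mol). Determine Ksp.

Ksp = 2.2×10⁻⁸

Molar solubility s = (0.43 g/L) / (245.2 g/mol) = 1.754×10⁻³ mol/L
PbF₂(s) ⇌ Pb²⁺(aq) + 2 F⁻(aq)
For each mole of PbF₂ that dissolves per liter, [Pb²⁺] = s and [F⁻] = 2s; let s denote this solubility.
Ksp = [Pb²⁺][F⁻]^2 = s · (2s)^2 = 4s^3
Ksp = 4 × (1.754×10⁻³)^3 = 2.2×10⁻⁸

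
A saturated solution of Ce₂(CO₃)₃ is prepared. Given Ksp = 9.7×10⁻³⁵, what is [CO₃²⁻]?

1.9×10⁻⁷ M

Ce₂(CO₃)₃(s) ⇌ 2 Ce³⁺(aq) + 3 CO₃²⁻(aq)
With molar solubility s: [Ce³⁺] = 2s, [CO₃²⁻] = 3s.
Ksp = [Ce³⁺]^2[CO₃²⁻]^3 = (2s)^2 · (3s)^3 = 108s^5 = 9.7×10⁻³⁵
s = 6.2×10⁻⁸ mol L⁻¹
[CO₃²⁻] = 3s = 1.9×10⁻⁷ mol L⁻¹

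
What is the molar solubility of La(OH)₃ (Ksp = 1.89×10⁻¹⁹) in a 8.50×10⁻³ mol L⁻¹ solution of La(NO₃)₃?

9.37×10⁻⁷ M

La(OH)₃(s) ⇌ La³⁺(aq) + 3 OH⁻(aq)
With La³⁺ already at 8.50×10⁻³ mol L⁻¹ and s small, take [La³⁺] ≈ 8.50×10⁻³ mol L⁻¹ and [OH⁻] = 3s.
Ksp = [La³⁺][OH⁻]^3 = (8.50×10⁻³)(3s)^3
(3s)^3 = 1.89×10⁻¹⁹ / (8.50×10⁻³) = 2.22×10⁻¹⁷
s = 9.37×10⁻⁷ mol L⁻¹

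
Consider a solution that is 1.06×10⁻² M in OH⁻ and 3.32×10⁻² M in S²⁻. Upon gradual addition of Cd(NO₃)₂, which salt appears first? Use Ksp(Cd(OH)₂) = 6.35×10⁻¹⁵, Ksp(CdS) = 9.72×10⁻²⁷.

Precipitation begins when Q = Ksp.
For Cd(OH)₂: [Cd²⁺] = (Ksp/[OH⁻]^2) = 5.65×10⁻¹¹ M
For CdS: [Cd²⁺] = (Ksp/[S²⁻]) = 2.93×10⁻²⁵ M
CdS requires the lower [Cd²⁺], so it precipitates first.

CdS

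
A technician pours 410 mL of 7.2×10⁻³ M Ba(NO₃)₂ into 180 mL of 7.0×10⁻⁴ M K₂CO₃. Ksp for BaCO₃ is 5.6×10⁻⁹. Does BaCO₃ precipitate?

After mixing, V = 410 mL + 180 mL = 590 mL.
[Ba²⁺] = (7.2×10⁻³)(410)/590 = 5.0×10⁻³ M
[CO₃²⁻] = (7.0×10⁻⁴)(180)/590 = 2.1×10⁻⁴ M
Q = [Ba²⁺][CO₃²⁻] = 1.1×10⁻⁶
Since Q (1.1×10⁻⁶) exceeds Ksp (5.6×10⁻⁹), BaCO₃ will precipitate.

Yes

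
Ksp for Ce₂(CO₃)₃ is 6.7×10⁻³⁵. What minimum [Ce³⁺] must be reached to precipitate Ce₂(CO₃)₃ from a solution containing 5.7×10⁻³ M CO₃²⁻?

1.9×10⁻¹⁴ M

The threshold for precipitation is Q = Ksp.
Ce₂(CO₃)₃(s) ⇌ 2 Ce³⁺(aq) + 3 CO₃²⁻(aq)
Ksp = [Ce³⁺]^2[CO₃²⁻]^3 = [Ce³⁺]^2(5.7×10⁻³)^3
[Ce³⁺]^2 = 6.7×10⁻³⁵ / (5.7×10⁻³)^3 = 3.6×10⁻²⁸
[Ce³⁺] = 1.9×10⁻¹⁴ M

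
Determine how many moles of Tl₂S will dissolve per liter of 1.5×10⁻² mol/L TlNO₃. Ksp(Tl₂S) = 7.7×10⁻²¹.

Tl₂S(s) ⇌ 2 Tl⁺(aq) + S²⁻(aq)
The solution already contains Tl⁺ at 1.5×10⁻² mol/L. Let s be the molar solubility of Tl₂S.
[Tl⁺] ≈ 1.5×10⁻² mol/L (common ion dominates); [S²⁻] = s.
Ksp = [Tl⁺]^2[S²⁻] = (1.5×10⁻²)^2s
s = 7.7×10⁻²¹ / (1.5×10⁻²)^2 = 3.4×10⁻¹⁷
s = 3.4×10⁻¹⁷ mol/L

3.4×10⁻¹⁷ M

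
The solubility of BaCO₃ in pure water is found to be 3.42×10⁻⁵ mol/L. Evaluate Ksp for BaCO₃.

Ksp = 1.17×10⁻⁹

BaCO₃(s) ⇌ Ba²⁺(aq) + CO₃²⁻(aq)
For each mole of BaCO₃ that dissolves per liter, [Ba²⁺] = s and [CO₃²⁻] = s; let s denote this solubility.
Ksp = [Ba²⁺][CO₃²⁻] = s · s = s^2
Ksp = (3.42×10⁻⁵)^2 = 1.17×10⁻⁹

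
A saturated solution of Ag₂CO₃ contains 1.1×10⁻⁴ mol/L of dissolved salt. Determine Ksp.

Ag₂CO₃(s) ⇌ 2 Ag⁺(aq) + CO₃²⁻(aq)
Let s be the molar solubility. Then [Ag⁺] = 2s and [CO₃²⁻] = s.
Ksp = [Ag⁺]^2[CO₃²⁻] = (2s)^2 · s = 4s^3
Ksp = 4 × (1.1×10⁻⁴)^3 = 5.3×10⁻¹²

Ksp = 5.3×10⁻¹²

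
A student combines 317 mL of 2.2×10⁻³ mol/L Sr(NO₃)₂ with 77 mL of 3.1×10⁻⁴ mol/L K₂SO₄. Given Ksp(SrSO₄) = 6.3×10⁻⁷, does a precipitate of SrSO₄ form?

No

The combined volume is 394 mL.
[Sr²⁺] = (2.2×10⁻³)(317)/394 = 1.8×10⁻³ mol/L
[SO₄²⁻] = (3.1×10⁻⁴)(77)/394 = 6.1×10⁻⁵ mol/L
Q = [Sr²⁺][SO₄²⁻] = 1.1×10⁻⁷
Since Q (1.1×10⁻⁷) is less than Ksp (6.3×10⁻⁷), no SrSO₄ precipitates.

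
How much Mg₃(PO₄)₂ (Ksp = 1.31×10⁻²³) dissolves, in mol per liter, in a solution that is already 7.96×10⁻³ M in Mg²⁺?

2.55×10⁻⁹ M

Mg₃(PO₄)₂(s) ⇌ 3 Mg²⁺(aq) + 2 PO₄³⁻(aq)
The solution already contains Mg²⁺ at 7.96×10⁻³ M. Let s be the molar solubility of Mg₃(PO₄)₂.
[Mg²⁺] ≈ 7.96×10⁻³ M (common ion dominates); [PO₄³⁻] = 2s.
Ksp = [Mg²⁺]^3[PO₄³⁻]^2 = (7.96×10⁻³)^3(2s)^2
(2s)^2 = 1.31×10⁻²³ / (7.96×10⁻³)^3 = 2.60×10⁻¹⁷
s = 2.55×10⁻⁹ M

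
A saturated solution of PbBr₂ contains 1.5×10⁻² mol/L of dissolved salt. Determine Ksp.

Ksp = 1.4×10⁻⁵

PbBr₂(s) ⇌ Pb²⁺(aq) + 2 Br⁻(aq)
With molar solubility s: [Pb²⁺] = s, [Br⁻] = 2s.
Ksp = [Pb²⁺][Br⁻]^2 = s · (2s)^2 = 4s^3
Ksp = 4 × (1.5×10⁻²)^3 = 1.4×10⁻⁵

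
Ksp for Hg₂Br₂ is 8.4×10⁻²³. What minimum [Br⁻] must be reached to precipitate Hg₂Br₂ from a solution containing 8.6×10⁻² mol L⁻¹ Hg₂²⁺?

3.1×10⁻¹¹ M

The threshold for precipitation is Q = Ksp.
Hg₂Br₂(s) ⇌ Hg₂²⁺(aq) + 2 Br⁻(aq)
Ksp = [Hg₂²⁺][Br⁻]^2 = [Br⁻]^2(8.6×10⁻²)
[Br⁻]^2 = 8.4×10⁻²³ / (8.6×10⁻²) = 9.8×10⁻²²
[Br⁻] = 3.1×10⁻¹¹ mol L⁻¹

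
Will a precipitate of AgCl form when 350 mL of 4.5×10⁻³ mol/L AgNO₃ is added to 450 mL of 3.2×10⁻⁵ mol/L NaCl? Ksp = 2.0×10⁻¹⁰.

After mixing, V = 350 mL + 450 mL = 800 mL.
[Ag⁺] = (4.5×10⁻³)(350)/800 = 2.0×10⁻³ mol/L
[Cl⁻] = (3.2×10⁻⁵)(450)/800 = 1.8×10⁻⁵ mol/L
Q = [Ag⁺][Cl⁻] = 3.5×10⁻⁸
Because Q > Ksp (3.5×10⁻⁸ vs 2.0×10⁻¹⁰), a precipitate of AgCl forms.

Yes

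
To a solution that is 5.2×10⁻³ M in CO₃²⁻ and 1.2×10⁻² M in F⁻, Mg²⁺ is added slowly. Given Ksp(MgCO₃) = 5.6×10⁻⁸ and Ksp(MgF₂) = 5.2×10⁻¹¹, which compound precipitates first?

MgF₂

Precipitation begins when Q = Ksp.
For MgCO₃: [Mg²⁺] = (Ksp/[CO₃²⁻]) = 1.1×10⁻⁵ M
For MgF₂: [Mg²⁺] = (Ksp/[F⁻]^2) = 3.6×10⁻⁷ M
MgF₂ requires the lower [Mg²⁺], so it precipitates first.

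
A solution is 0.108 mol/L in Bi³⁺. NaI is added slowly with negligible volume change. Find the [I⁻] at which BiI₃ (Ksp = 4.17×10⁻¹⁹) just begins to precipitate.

1.57×10⁻⁶ M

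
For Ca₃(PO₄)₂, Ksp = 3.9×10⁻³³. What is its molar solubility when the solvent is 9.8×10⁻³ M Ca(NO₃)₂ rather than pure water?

3.2×10⁻¹⁴ M

Ca₃(PO₄)₂(s) ⇌ 3 Ca²⁺(aq) + 2 PO₄³⁻(aq)
Let s be the solubility of Ca₃(PO₄)₂ here. The common ion gives [Ca²⁺] ≈ 9.8×10⁻³ M, and [PO₄³⁻] = 2s.
Ksp = [Ca²⁺]^3[PO₄³⁻]^2 = (9.8×10⁻³)^3(2s)^2
(2s)^2 = 3.9×10⁻³³ / (9.8×10⁻³)^3 = 4.1×10⁻²⁷
s = 3.2×10⁻¹⁴ M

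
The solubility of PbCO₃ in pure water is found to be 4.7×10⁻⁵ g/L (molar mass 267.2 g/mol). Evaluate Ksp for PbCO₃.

Ksp = 3.1×10⁻¹⁴

Molar solubility s = (4.7×10⁻⁵ g/L) / (267.2 g/mol) = 1.759×10⁻⁷ mol/L
PbCO₃(s) ⇌ Pb²⁺(aq) + CO₃²⁻(aq)
With molar solubility s: [Pb²⁺] = s, [CO₃²⁻] = s.
Ksp = [Pb²⁺][CO₃²⁻] = s · s = s^2
Ksp = (1.759×10⁻⁷)^2 = 3.1×10⁻¹⁴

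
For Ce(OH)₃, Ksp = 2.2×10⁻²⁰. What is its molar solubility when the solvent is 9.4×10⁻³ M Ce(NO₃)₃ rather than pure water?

Ce(OH)₃(s) ⇌ Ce³⁺(aq) + 3 OH⁻(aq)
With Ce³⁺ already at 9.4×10⁻³ M and s small, take [Ce³⁺] ≈ 9.4×10⁻³ M and [OH⁻] = 3s.
Ksp = [Ce³⁺][OH⁻]^3 = (9.4×10⁻³)(3s)^3
(3s)^3 = 2.2×10⁻²⁰ / (9.4×10⁻³) = 2.3×10⁻¹⁸
s = 4.4×10⁻⁷ M

4.4×10⁻⁷ M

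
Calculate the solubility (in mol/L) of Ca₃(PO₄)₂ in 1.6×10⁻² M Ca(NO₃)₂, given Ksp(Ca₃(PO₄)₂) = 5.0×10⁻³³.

Ca₃(PO₄)₂(s) ⇌ 3 Ca²⁺(aq) + 2 PO₄³⁻(aq)
Ca²⁺ is already present at 1.6×10⁻² M. If s mol/L of Ca₃(PO₄)₂ dissolves, [PO₄³⁻] = 2s while [Ca²⁺] ≈ 1.6×10⁻² M.
Ksp = [Ca²⁺]^3[PO₄³⁻]^2 = (1.6×10⁻²)^3(2s)^2
(2s)^2 = 5.0×10⁻³³ / (1.6×10⁻²)^3 = 1.2×10⁻²⁷
s = 1.7×10⁻¹⁴ M

1.7×10⁻¹⁴ M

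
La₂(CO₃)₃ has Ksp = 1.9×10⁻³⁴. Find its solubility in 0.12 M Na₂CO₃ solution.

1.7×10⁻¹⁶ M

La₂(CO₃)₃(s) ⇌ 2 La³⁺(aq) + 3 CO₃²⁻(aq)
The solution already contains CO₃²⁻ at 0.12 M. Let s be the molar solubility of La₂(CO₃)₃.
[CO₃²⁻] ≈ 0.12 M (common ion dominates); [La³⁺] = 2s.
Ksp = [La³⁺]^2[CO₃²⁻]^3 = (2s)^2(0.12)^3
(2s)^2 = 1.9×10⁻³⁴ / (0.12)^3 = 1.1×10⁻³¹
s = 1.7×10⁻¹⁶ M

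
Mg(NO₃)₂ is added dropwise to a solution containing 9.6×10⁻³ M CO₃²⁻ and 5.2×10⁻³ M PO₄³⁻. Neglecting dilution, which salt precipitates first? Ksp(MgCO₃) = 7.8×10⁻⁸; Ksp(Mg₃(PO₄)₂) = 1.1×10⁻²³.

Precipitation of each salt begins when its ion product equals Ksp.
For MgCO₃: [Mg²⁺] = (Ksp/[CO₃²⁻]) = 8.1×10⁻⁶ M
For Mg₃(PO₄)₂: [Mg²⁺] = (Ksp/[PO₄³⁻]^2)^(1/3) = 7.4×10⁻⁷ M
Since Mg₃(PO₄)₂ needs less Mg²⁺ to reach saturation, it precipitates first.

Mg₃(PO₄)₂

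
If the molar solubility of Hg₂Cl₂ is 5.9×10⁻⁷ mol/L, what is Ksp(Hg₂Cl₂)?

Ksp = 8.2×10⁻¹⁹

Hg₂Cl₂(s) ⇌ Hg₂²⁺(aq) + 2 Cl⁻(aq)
Let s be the molar solubility. Then [Hg₂²⁺] = s and [Cl⁻] = 2s.
Ksp = [Hg₂²⁺][Cl⁻]^2 = s · (2s)^2 = 4s^3
Ksp = 4 × (5.9×10⁻⁷)^3 = 8.2×10⁻¹⁹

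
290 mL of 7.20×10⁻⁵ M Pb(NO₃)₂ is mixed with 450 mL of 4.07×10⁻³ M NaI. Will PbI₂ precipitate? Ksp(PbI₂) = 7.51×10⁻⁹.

No

After mixing, V = 290 mL + 450 mL = 740 mL.
[Pb²⁺] = (7.20×10⁻⁵)(290)/740 = 2.82×10⁻⁵ M
[I⁻] = (4.07×10⁻³)(450)/740 = 2.48×10⁻³ M
Q = [Pb²⁺][I⁻]^2 = 1.73×10⁻¹⁰
Q < Ksp (1.73×10⁻¹⁰ vs 7.51×10⁻⁹); the solution remains unsaturated and no precipitate forms.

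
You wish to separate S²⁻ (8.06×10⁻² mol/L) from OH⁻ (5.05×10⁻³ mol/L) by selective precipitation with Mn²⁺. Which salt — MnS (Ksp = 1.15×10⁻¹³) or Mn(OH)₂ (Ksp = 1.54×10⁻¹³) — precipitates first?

MnS

Each salt precipitates once Q = Ksp for that salt.
For MnS: [Mn²⁺] = (Ksp/[S²⁻]) = 1.43×10⁻¹² mol/L
For Mn(OH)₂: [Mn²⁺] = (Ksp/[OH⁻]^2) = 6.04×10⁻⁹ mol/L
The smaller threshold [Mn²⁺] is reached first, so MnS precipitates first.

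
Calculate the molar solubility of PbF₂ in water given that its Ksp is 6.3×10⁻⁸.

PbF₂(s) ⇌ Pb²⁺(aq) + 2 F⁻(aq)
Let s be the molar solubility. Then [Pb²⁺] = s and [F⁻] = 2s.
Ksp = [Pb²⁺][F⁻]^2 = s · (2s)^2 = 4s^3
4s^3 = 6.3×10⁻⁸  ⇒  s^3 = 1.6×10⁻⁸
s = (1.6×10⁻⁸)^(1/3) = 2.5×10⁻³ M

2.5×10⁻³ M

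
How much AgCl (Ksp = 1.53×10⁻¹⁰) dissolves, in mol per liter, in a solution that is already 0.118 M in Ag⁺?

1.30×10⁻⁹ M

AgCl(s) ⇌ Ag⁺(aq) + Cl⁻(aq)
With Ag⁺ already at 0.118 M and s small, take [Ag⁺] ≈ 0.118 M and [Cl⁻] = s.
Ksp = [Ag⁺][Cl⁻] = (0.118)s
s = 1.53×10⁻¹⁰ / (0.118) = 1.30×10⁻⁹
s = 1.30×10⁻⁹ M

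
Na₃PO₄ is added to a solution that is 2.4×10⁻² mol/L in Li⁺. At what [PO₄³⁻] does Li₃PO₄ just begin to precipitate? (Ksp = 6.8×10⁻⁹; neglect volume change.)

The threshold for precipitation is Q = Ksp.
Li₃PO₄(s) ⇌ 3 Li⁺(aq) + PO₄³⁻(aq)
Ksp = [Li⁺]^3[PO₄³⁻] = [PO₄³⁻](2.4×10⁻²)^3
[PO₄³⁻] = 6.8×10⁻⁹ / (2.4×10⁻²)^3 = 4.9×10⁻⁴
[PO₄³⁻] = 4.9×10⁻⁴ mol/L

4.9×10⁻⁴ M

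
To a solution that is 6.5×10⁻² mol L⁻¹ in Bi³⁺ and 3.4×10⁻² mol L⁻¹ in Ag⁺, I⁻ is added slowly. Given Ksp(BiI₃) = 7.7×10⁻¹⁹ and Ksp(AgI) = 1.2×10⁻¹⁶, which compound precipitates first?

Precipitation of each salt begins when its ion product equals Ksp.
For BiI₃: [I⁻] = (Ksp/[Bi³⁺])^(1/3) = 2.3×10⁻⁶ mol L⁻¹
For AgI: [I⁻] = (Ksp/[Ag⁺]) = 3.5×10⁻¹⁵ mol L⁻¹
AgI requires the lower [I⁻], so it precipitates first.

AgI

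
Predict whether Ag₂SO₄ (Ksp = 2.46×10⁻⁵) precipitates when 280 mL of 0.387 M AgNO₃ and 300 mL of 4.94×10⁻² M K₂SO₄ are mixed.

After mixing, V = 280 mL + 300 mL = 580 mL.
[Ag⁺] = (0.387)(280)/580 = 0.187 M
[SO₄²⁻] = (4.94×10⁻²)(300)/580 = 2.56×10⁻² M
Q = [Ag⁺]^2[SO₄²⁻] = 8.92×10⁻⁴
Since Q (8.92×10⁻⁴) exceeds Ksp (2.46×10⁻⁵), Ag₂SO₄ will precipitate.

Yes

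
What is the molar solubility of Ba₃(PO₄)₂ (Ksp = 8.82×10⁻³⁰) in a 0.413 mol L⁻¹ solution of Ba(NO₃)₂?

5.59×10⁻¹⁵ M

Ba₃(PO₄)₂(s) ⇌ 3 Ba²⁺(aq) + 2 PO₄³⁻(aq)
The solution already contains Ba²⁺ at 0.413 mol L⁻¹. Let s be the molar solubility of Ba₃(PO₄)₂.
[Ba²⁺] ≈ 0.413 mol L⁻¹ (common ion dominates); [PO₄³⁻] = 2s.
Ksp = [Ba²⁺]^3[PO₄³⁻]^2 = (0.413)^3(2s)^2
(2s)^2 = 8.82×10⁻³⁰ / (0.413)^3 = 1.25×10⁻²⁸
s = 5.59×10⁻¹⁵ mol L⁻¹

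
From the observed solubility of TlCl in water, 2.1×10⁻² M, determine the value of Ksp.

Ksp = 4.4×10⁻⁴

TlCl(s) ⇌ Tl⁺(aq) + Cl⁻(aq)
If s mol/L of TlCl dissolves, [Tl⁺] = s and [Cl⁻] = s.
Ksp = [Tl⁺][Cl⁻] = s · s = s^2
Ksp = (2.1×10⁻²)^2 = 4.4×10⁻⁴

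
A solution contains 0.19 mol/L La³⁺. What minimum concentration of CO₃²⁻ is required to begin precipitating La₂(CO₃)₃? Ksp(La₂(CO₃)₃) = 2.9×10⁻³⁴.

2.0×10⁻¹¹ M

Each salt precipitates once Q = Ksp for that salt.
La₂(CO₃)₃(s) ⇌ 2 La³⁺(aq) + 3 CO₃²⁻(aq)
Ksp = [La³⁺]^2[CO₃²⁻]^3 = [CO₃²⁻]^3(0.19)^2
[CO₃²⁻]^3 = 2.9×10⁻³⁴ / (0.19)^2 = 8.0×10⁻³³
[CO₃²⁻] = 2.0×10⁻¹¹ mol/L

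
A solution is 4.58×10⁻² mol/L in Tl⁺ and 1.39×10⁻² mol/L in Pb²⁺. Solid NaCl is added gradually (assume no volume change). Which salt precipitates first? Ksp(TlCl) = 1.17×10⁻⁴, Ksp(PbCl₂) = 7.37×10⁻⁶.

TlCl

Precipitation begins when Q = Ksp.
For TlCl: [Cl⁻] = (Ksp/[Tl⁺]) = 2.55×10⁻³ mol/L
For PbCl₂: [Cl⁻] = (Ksp/[Pb²⁺])^(1/2) = 2.30×10⁻² mol/L
TlCl requires the lower [Cl⁻], so it precipitates first.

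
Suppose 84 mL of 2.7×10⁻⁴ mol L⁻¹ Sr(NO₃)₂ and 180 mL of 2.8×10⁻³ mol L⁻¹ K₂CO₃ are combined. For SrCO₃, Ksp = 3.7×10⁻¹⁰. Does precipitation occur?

After mixing, V = 84 mL + 180 mL = 264 mL.
[Sr²⁺] = (2.7×10⁻⁴)(84)/264 = 8.6×10⁻⁵ mol L⁻¹
[CO₃²⁻] = (2.8×10⁻³)(180)/264 = 1.9×10⁻³ mol L⁻¹
Q = [Sr²⁺][CO₃²⁻] = 1.6×10⁻⁷
Q = 1.6×10⁻⁷ > Ksp = 3.7×10⁻¹⁰, so the solution is supersaturated and SrCO₃ precipitates.

Yes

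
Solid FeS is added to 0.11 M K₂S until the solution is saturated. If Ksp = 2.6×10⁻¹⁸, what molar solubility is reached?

FeS(s) ⇌ Fe²⁺(aq) + S²⁻(aq)
Let s be the solubility of FeS here. The common ion gives [S²⁻] ≈ 0.11 M, and [Fe²⁺] = s.
Ksp = [Fe²⁺][S²⁻] = s(0.11)
s = 2.6×10⁻¹⁸ / (0.11) = 2.4×10⁻¹⁷
s = 2.4×10⁻¹⁷ M

2.4×10⁻¹⁷ M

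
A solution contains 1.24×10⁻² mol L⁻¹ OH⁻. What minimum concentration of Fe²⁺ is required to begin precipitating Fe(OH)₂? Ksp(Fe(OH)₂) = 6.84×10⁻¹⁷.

4.45×10⁻¹³ M

The threshold for precipitation is Q = Ksp.
Fe(OH)₂(s) ⇌ Fe²⁺(aq) + 2 OH⁻(aq)
Ksp = [Fe²⁺][OH⁻]^2 = [Fe²⁺](1.24×10⁻²)^2
[Fe²⁺] = 6.84×10⁻¹⁷ / (1.24×10⁻²)^2 = 4.45×10⁻¹³
[Fe²⁺] = 4.45×10⁻¹³ mol L⁻¹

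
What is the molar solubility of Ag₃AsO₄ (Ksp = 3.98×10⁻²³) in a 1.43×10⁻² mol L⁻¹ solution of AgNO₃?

Ag₃AsO₄(s) ⇌ 3 Ag⁺(aq) + AsO₄³⁻(aq)
With Ag⁺ already at 1.43×10⁻² mol L⁻¹ and s small, take [Ag⁺] ≈ 1.43×10⁻² mol L⁻¹ and [AsO₄³⁻] = s.
Ksp = [Ag⁺]^3[AsO₄³⁻] = (1.43×10⁻²)^3s
s = 3.98×10⁻²³ / (1.43×10⁻²)^3 = 1.36×10⁻¹⁷
s = 1.36×10⁻¹⁷ mol L⁻¹

1.36×10⁻¹⁷ M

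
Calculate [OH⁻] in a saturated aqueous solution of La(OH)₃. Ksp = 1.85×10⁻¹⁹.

La(OH)₃(s) ⇌ La³⁺(aq) + 3 OH⁻(aq)
If s mol/L of La(OH)₃ dissolves, [La³⁺] = s and [OH⁻] = 3s.
Ksp = [La³⁺][OH⁻]^3 = s · (3s)^3 = 27s^4 = 1.85×10⁻¹⁹
s = 9.10×10⁻⁶ mol L⁻¹
[OH⁻] = 3s = 2.73×10⁻⁵ mol L⁻¹

2.73×10⁻⁵ M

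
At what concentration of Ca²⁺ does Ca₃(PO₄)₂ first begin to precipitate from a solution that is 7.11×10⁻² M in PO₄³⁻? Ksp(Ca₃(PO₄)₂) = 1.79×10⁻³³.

7.07×10⁻¹¹ M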